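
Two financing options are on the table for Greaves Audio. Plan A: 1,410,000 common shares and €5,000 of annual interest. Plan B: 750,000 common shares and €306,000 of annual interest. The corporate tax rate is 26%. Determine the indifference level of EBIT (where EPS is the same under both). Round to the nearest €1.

€648,045

At indifference, (EBIT − 5,000)(1 − t)/1,410,000 = (EBIT − 306,000)(1 − t)/750,000.
The (1 − t) factor cancels: (EBIT − 5,000) × 750,000 = (EBIT − 306,000) × 1,410,000.
EBIT × (1,410,000 − 750,000) = 306,000 × 1,410,000 − 5,000 × 750,000 = 427,710,000,000, so EBIT = 427,710,000,000 ÷ 660,000 = 648,045.45.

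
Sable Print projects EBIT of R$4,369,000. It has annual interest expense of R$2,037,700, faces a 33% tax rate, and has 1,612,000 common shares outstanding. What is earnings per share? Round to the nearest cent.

Interest = R$2,037,700.00, so EBT = R$4,369,000 − R$2,037,700.00 = R$2,331,300.00.
After tax at 33%: net income = R$2,331,300.00 × 0.67 = R$1,561,971.00.
Per share: R$1,561,971.00 / 1,612,000 shares = R$0.97.

R$0.97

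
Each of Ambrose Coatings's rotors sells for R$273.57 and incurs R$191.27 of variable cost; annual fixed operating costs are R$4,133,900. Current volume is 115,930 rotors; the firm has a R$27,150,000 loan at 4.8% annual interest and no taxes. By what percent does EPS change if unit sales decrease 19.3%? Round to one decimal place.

-44.9%

At 115,930 units, contribution = 115,930 × R$82.30 = R$9,541,039.00.
Operating income = contribution − fixed costs = R$9,541,039.00 − R$4,133,900 = R$5,407,139.00.
After interest of R$1,303,200.00, pre-tax earnings = R$4,103,939.00.
Degree of combined leverage = contribution ÷ (EBIT − I) = R$9,541,039.00 ÷ R$4,103,939.00 = 2.3248.
%ΔEPS = DCL × %ΔSales = 2.3248 × -19.3% = -44.9%.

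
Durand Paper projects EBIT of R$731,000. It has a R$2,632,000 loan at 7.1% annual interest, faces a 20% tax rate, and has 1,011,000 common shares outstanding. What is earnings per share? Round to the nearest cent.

Pre-tax income = R$731,000 − R$186,872.00 = R$544,128.00.
After tax at 20%: net income = R$544,128.00 × 0.80 = R$435,302.40.
Per share: R$435,302.40 / 1,011,000 shares = R$0.43.

R$0.43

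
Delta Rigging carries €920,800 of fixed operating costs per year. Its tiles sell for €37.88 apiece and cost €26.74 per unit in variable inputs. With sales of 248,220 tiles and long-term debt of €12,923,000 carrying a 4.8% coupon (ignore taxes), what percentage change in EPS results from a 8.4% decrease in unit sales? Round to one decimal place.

At 248,220 units, contribution = 248,220 × €11.14 = €2,765,170.80.
Subtracting fixed costs: EBIT = €2,765,170.80 − €920,800 = €1,844,370.80.
After interest of €620,304.00, pre-tax earnings = €1,224,066.80.
DCL = total CM / (EBIT − I) = €2,765,170.80 / €1,224,066.80 = 2.2590.
%ΔEPS = DCL × %ΔSales = 2.2590 × -8.4% = -19.0%.

-19.0%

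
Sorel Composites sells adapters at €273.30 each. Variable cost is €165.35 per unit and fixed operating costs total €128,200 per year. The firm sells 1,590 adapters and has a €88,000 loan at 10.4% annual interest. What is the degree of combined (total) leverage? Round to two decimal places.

Total contribution margin = 1,590 × €107.95 = €171,640.50.
Operating income = contribution − fixed costs = €171,640.50 − €128,200 = €43,440.50. Interest = €9,152.00.
DOL = €171,640.50 ÷ €43,440.50 = 3.9512; DFL = €43,440.50 ÷ €34,288.50 = 1.2669.
Combined leverage = 3.9512 × 1.2669 = 5.0058.

5.01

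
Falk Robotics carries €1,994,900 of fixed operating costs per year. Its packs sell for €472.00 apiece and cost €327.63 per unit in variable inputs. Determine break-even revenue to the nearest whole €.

€6,522,081

Contribution margin per unit = €472.00 − €327.63 = €144.37, a CM ratio of €144.37 ÷ €472.00 = 0.3059.
Break-even revenue = fixed costs × price ÷ CM = €1,994,900 × €472.00 ÷ €144.37 = €6,522,081.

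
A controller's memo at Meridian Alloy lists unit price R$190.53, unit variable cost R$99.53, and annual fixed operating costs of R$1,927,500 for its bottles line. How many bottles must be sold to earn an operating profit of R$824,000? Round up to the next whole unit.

Contribution margin per unit = R$190.53 − R$99.53 = R$91.00.
Units = (FC + target) / CM = (R$1,927,500 + R$824,000) / R$91.00 = 30,236.26, so 30,237 bottles.

30,237 bottles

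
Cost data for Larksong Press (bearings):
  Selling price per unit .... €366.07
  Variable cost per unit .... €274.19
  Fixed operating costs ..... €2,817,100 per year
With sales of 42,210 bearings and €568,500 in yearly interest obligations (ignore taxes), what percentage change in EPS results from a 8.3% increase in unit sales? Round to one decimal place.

Total contribution margin = 42,210 × €91.88 = €3,878,254.80.
Subtracting fixed costs: EBIT = €3,878,254.80 − €2,817,100 = €1,061,154.80.
After interest of €568,500.00, pre-tax earnings = €492,654.80.
DCL = total CM / (EBIT − I) = €3,878,254.80 / €492,654.80 = 7.8722.
EPS therefore changes by 7.8722 × (+8.3%) = +65.3%.

+65.3%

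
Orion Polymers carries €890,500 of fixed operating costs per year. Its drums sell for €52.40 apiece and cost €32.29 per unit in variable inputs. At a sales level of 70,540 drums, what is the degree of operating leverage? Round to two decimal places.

2.69

At 70,540 units, contribution = 70,540 × €20.11 = €1,418,559.40.
EBIT = €1,418,559.40 − €890,500 = €528,059.40.
DOL = contribution ÷ EBIT = €1,418,559.40 ÷ €528,059.40 = 2.6864.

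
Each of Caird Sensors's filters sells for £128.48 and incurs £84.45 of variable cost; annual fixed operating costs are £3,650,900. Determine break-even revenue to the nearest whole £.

CM per unit = £128.48 − £84.45 = £44.03; CM ratio = £44.03 / £128.48 = 0.3427.
Break-even revenue = fixed costs × price ÷ CM = £3,650,900 × £128.48 ÷ £44.03 = £10,653,364.

£10,653,364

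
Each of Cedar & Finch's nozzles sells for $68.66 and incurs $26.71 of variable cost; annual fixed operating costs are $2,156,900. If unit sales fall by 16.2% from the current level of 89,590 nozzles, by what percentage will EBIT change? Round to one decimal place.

-38.0%

Total contribution margin = 89,590 × $41.95 = $3,758,300.50.
Operating income = contribution − fixed costs = $3,758,300.50 − $2,156,900 = $1,601,400.50.
DOL = contribution ÷ EBIT = $3,758,300.50 ÷ $1,601,400.50 = 2.3469.
So EBIT moves 2.3469 × (-16.2%) = -38.0%.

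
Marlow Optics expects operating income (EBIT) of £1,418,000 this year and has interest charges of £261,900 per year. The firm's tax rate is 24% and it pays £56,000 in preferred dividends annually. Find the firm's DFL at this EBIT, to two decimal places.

1.31

Annual interest charges come to £261,900.00.
Pre-tax preferred-dividend burden = £56,000 ÷ (1 − 0.24) = £73,684.21.
DFL = EBIT ÷ [EBIT − I − D_p/(1−t)] = £1,418,000 ÷ [£1,418,000 − £261,900.00 − £73,684.21] = £1,418,000 ÷ £1,082,415.79 = 1.3100.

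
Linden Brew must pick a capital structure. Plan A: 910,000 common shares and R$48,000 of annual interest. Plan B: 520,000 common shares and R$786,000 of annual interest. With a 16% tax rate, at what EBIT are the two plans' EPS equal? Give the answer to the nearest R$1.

R$1,770,000

Set EPS_A = EPS_B: (EBIT − R$48,000)(1 − 0.16) ÷ 910,000 = (EBIT − R$786,000)(1 − 0.16) ÷ 520,000.
The (1 − t) factor cancels: (EBIT − 48,000) × 520,000 = (EBIT − 786,000) × 910,000.
EBIT × (910,000 − 520,000) = 786,000 × 910,000 − 48,000 × 520,000 = 690,300,000,000, so EBIT = 690,300,000,000 ÷ 390,000 = 1,770,000.00.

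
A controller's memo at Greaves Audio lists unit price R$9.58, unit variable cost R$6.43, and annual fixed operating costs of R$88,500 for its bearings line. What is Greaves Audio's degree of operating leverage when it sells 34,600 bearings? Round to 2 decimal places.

5.32

Contribution at this volume is 34,600 × R$3.15 = R$108,990.00.
Operating income = contribution − fixed costs = R$108,990.00 − R$88,500 = R$20,490.00.
DOL = contribution ÷ EBIT = R$108,990.00 ÷ R$20,490.00 = 5.3192.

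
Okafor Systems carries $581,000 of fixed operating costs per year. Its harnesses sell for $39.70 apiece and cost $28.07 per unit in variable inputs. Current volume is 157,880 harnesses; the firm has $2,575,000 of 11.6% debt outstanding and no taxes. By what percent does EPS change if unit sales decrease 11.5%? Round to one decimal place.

Total contribution margin = 157,880 × $11.63 = $1,836,144.40.
EBIT = $1,836,144.40 − $581,000 = $1,255,144.40.
Interest = $298,700.00, so EBIT − I = $956,444.40.
DCL = total CM / (EBIT − I) = $1,836,144.40 / $956,444.40 = 1.9198.
EPS therefore changes by 1.9198 × (-11.5%) = -22.1%.

-22.1%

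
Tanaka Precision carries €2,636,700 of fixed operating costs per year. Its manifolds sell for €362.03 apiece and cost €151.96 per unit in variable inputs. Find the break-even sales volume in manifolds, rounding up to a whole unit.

Contribution margin per unit = €362.03 − €151.96 = €210.07.
Break-even Q = €2,636,700 / €210.07 = 12,551.53 → 12,552 manifolds.

12,552 manifolds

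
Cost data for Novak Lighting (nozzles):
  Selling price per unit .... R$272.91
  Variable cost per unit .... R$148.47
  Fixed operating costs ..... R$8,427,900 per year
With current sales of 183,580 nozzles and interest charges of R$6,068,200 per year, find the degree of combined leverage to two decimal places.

At 183,580 units, contribution = 183,580 × R$124.44 = R$22,844,695.20.
Subtracting fixed costs: EBIT = R$22,844,695.20 − R$8,427,900 = R$14,416,795.20. Interest = R$6,068,200.00, so EBIT − I = R$8,348,595.20.
DCL = contribution ÷ (EBIT − I) = R$22,844,695.20 ÷ R$8,348,595.20 = 2.7364.

2.74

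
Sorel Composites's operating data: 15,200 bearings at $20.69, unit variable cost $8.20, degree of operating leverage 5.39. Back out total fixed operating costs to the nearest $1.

Total contribution margin = 15,200 × $12.49 = $189,848.00.
DOL = contribution / EBIT, so EBIT = $189,848.00 / 5.39 = $35,222.26.
Fixed costs = CM − EBIT = $189,848.00 − $35,222.26 = $154,626.

$154,626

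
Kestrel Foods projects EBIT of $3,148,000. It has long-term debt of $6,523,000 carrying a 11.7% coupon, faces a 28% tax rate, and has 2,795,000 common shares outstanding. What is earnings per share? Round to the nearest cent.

Pre-tax income = $3,148,000 − $763,191.00 = $2,384,809.00.
After tax at 28%: net income = $2,384,809.00 × 0.72 = $1,717,062.48.
EPS = $1,717,062.48 ÷ 2,795,000 = $0.61.

$0.61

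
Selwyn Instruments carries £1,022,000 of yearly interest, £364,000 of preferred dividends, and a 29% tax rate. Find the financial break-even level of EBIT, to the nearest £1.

£1,534,676

Grossing the preferred dividend up to pre-tax terms: £364,000 / (1 − 0.29) = £512,676.06.
EPS = 0 when EBIT covers interest plus the pre-tax preferred burden: £1,022,000 + £512,676.06 = £1,534,676.06.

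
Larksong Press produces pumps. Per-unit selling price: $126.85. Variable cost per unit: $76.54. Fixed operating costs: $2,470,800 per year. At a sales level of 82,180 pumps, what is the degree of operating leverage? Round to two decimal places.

Total contribution margin = 82,180 × $50.31 = $4,134,475.80.
Operating income = contribution − fixed costs = $4,134,475.80 − $2,470,800 = $1,663,675.80.
DOL = contribution ÷ EBIT = $4,134,475.80 ÷ $1,663,675.80 = 2.4851.

2.49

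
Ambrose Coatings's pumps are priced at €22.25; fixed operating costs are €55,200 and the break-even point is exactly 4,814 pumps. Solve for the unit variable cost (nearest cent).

€10.78

At break-even, FC = Q × (P − VC), so P − VC = €55,200 ÷ 4,814 = €11.4666.
Variable cost per unit = €22.25 − €11.4666 = €10.78.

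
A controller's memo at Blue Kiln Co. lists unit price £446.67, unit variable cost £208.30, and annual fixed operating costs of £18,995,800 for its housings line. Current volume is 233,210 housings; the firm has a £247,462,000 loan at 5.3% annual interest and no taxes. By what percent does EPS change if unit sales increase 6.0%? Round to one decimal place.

+14.2%

Contribution at this volume is 233,210 × £238.37 = £55,590,267.70.
Subtracting fixed costs: EBIT = £55,590,267.70 − £18,995,800 = £36,594,467.70.
Interest = £13,115,486.00, so EBIT − I = £23,478,981.70.
Degree of combined leverage = contribution ÷ (EBIT − I) = £55,590,267.70 ÷ £23,478,981.70 = 2.3677.
EPS therefore changes by 2.3677 × (+6.0%) = +14.2%.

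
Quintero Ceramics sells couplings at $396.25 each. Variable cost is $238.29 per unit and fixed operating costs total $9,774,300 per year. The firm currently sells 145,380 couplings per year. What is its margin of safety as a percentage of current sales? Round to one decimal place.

Unit CM = price − variable cost = $396.25 − $238.29 = $157.96. Break-even units = $9,774,300 ÷ $157.96 = 61,878.32; break-even revenue = 61,878.32 × $396.25 = $24,519,285.74.
Actual sales revenue = 145,380 × $396.25 = $57,606,825.00.
Margin of safety = ($57,606,825.00 − $24,519,285.74) ÷ $57,606,825.00 = 57.4%.

57.4%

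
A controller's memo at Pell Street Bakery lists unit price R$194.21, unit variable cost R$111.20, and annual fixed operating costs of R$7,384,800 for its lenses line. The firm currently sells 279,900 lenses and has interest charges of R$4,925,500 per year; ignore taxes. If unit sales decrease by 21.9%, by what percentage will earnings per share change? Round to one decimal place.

-46.6%

Total contribution margin = 279,900 × R$83.01 = R$23,234,499.00.
Subtracting fixed costs: EBIT = R$23,234,499.00 − R$7,384,800 = R$15,849,699.00.
Interest = R$4,925,500.00, so EBIT − I = R$10,924,199.00.
Degree of combined leverage = contribution ÷ (EBIT − I) = R$23,234,499.00 ÷ R$10,924,199.00 = 2.1269.
EPS therefore changes by 2.1269 × (-21.9%) = -46.6%.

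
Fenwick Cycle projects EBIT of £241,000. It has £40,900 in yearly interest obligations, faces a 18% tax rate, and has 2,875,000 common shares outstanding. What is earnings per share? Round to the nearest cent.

Interest = £40,900.00, so EBT = £241,000 − £40,900.00 = £200,100.00.
Net income = £200,100.00 × (1 − 0.18) = £164,082.00.
Per share: £164,082.00 / 2,875,000 shares = £0.06.

£0.06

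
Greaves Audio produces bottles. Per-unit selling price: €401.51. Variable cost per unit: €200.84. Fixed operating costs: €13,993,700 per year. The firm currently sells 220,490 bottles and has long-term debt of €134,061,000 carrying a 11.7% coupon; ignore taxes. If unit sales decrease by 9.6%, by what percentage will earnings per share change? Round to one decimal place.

Total contribution margin = 220,490 × €200.67 = €44,245,728.30.
Subtracting fixed costs: EBIT = €44,245,728.30 − €13,993,700 = €30,252,028.30.
After interest of €15,685,137.00, pre-tax earnings = €14,566,891.30.
DCL = total CM / (EBIT − I) = €44,245,728.30 / €14,566,891.30 = 3.0374.
EPS therefore changes by 3.0374 × (-9.6%) = -29.2%.

-29.2%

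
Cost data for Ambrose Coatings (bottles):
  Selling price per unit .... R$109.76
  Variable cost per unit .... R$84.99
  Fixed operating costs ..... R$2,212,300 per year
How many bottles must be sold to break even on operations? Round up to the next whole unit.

Unit CM = price − variable cost = R$109.76 − R$84.99 = R$24.77.
Break-even Q = R$2,212,300 / R$24.77 = 89,313.69 → 89,314 bottles.

89,314 bottles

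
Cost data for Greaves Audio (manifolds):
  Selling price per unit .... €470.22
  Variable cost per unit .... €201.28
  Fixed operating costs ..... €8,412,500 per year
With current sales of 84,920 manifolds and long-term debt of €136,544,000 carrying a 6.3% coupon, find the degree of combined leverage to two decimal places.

At 84,920 units, contribution = 84,920 × €268.94 = €22,838,384.80.
EBIT = €22,838,384.80 − €8,412,500 = €14,425,884.80. Interest = €8,602,272.00.
DOL = €22,838,384.80 ÷ €14,425,884.80 = 1.5832; DFL = €14,425,884.80 ÷ €5,823,612.80 = 2.4771.
DCL = DOL × DFL = 1.5832 × 2.4771 = 3.9217.

3.92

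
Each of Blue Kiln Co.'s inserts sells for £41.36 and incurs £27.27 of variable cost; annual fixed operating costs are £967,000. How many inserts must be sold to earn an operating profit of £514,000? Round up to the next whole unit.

105,111 inserts

Contribution margin per unit = £41.36 − £27.27 = £14.09.
Need Q such that Q × £14.09 − £967,000 = £514,000, i.e. Q = £1,481,000 / £14.09 = 105,110.01 → 105,111.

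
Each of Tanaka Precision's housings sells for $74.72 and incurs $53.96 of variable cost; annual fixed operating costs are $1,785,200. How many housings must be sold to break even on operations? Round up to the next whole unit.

85,993 housings

Unit CM = price − variable cost = $74.72 − $53.96 = $20.76.
Units to break even: $1,785,200 ÷ $20.76 = 85,992.29, rounded up to 85,993.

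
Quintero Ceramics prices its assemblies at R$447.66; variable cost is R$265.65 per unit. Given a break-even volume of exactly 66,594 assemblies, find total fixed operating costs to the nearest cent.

Each unit contributes R$447.66 − R$265.65 = R$182.01.
Since BE = FC / CM, FC = 66,594 × R$182.01 = R$12,120,773.94.

R$12,120,773.94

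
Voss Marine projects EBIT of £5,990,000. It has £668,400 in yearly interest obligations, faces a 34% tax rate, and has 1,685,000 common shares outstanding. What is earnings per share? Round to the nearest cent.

£2.08

Pre-tax income = £5,990,000 − £668,400.00 = £5,321,600.00.
After tax at 34%: net income = £5,321,600.00 × 0.66 = £3,512,256.00.
EPS = £3,512,256.00 ÷ 1,685,000 = £2.08.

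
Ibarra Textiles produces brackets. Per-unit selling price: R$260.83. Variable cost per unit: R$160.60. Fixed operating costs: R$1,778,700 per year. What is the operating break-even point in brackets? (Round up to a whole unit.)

Contribution margin per unit = R$260.83 − R$160.60 = R$100.23.
Break-even Q = R$1,778,700 / R$100.23 = 17,746.18 → 17,747 brackets.

17,747 brackets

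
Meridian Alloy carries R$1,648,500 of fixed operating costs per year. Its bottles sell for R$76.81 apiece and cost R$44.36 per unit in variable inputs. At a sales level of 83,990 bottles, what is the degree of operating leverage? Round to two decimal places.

Total contribution margin = 83,990 × R$32.45 = R$2,725,475.50.
Operating income = contribution − fixed costs = R$2,725,475.50 − R$1,648,500 = R$1,076,975.50.
DOL = contribution ÷ EBIT = R$2,725,475.50 ÷ R$1,076,975.50 = 2.5307.

2.53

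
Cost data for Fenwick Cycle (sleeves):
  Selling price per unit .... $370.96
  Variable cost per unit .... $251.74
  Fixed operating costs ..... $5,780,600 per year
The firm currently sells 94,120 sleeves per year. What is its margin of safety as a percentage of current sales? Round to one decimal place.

48.5%

Contribution margin per unit = $370.96 − $251.74 = $119.22. Break-even units = $5,780,600 ÷ $119.22 = 48,486.83; break-even revenue = 48,486.83 × $370.96 = $17,986,674.85.
Current sales = 94,120 × $370.96 = $34,914,755.20.
Margin of safety = ($34,914,755.20 − $17,986,674.85) ÷ $34,914,755.20 = 48.5%.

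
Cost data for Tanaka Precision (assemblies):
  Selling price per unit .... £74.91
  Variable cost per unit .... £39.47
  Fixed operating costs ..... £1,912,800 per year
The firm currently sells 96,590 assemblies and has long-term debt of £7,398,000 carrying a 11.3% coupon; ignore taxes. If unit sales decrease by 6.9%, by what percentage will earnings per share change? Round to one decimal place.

Total contribution margin = 96,590 × £35.44 = £3,423,149.60.
Operating income = contribution − fixed costs = £3,423,149.60 − £1,912,800 = £1,510,349.60.
After interest of £835,974.00, pre-tax earnings = £674,375.60.
Degree of combined leverage = contribution ÷ (EBIT − I) = £3,423,149.60 ÷ £674,375.60 = 5.0760.
EPS therefore changes by 5.0760 × (-6.9%) = -35.0%.

-35.0%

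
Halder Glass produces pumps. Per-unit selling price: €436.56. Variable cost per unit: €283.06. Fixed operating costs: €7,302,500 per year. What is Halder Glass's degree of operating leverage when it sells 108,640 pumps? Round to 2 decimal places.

1.78

Contribution at this volume is 108,640 × €153.50 = €16,676,240.00.
Subtracting fixed costs: EBIT = €16,676,240.00 − €7,302,500 = €9,373,740.00.
So DOL = total CM / EBIT = €16,676,240.00 / €9,373,740.00 = 1.7790.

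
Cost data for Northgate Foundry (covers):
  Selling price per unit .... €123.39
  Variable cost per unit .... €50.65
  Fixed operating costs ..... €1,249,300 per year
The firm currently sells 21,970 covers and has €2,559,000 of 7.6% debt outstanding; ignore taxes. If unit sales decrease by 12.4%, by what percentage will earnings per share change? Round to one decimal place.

Contribution at this volume is 21,970 × €72.74 = €1,598,097.80.
EBIT = €1,598,097.80 − €1,249,300 = €348,797.80.
Interest = €194,484.00, so EBIT − I = €154,313.80.
Degree of combined leverage = contribution ÷ (EBIT − I) = €1,598,097.80 ÷ €154,313.80 = 10.3562.
%ΔEPS = DCL × %ΔSales = 10.3562 × -12.4% = -128.4%.

-128.4%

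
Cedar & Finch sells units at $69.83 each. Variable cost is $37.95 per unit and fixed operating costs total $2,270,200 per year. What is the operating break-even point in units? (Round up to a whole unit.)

71,211 units

Contribution margin per unit = $69.83 − $37.95 = $31.88.
Break-even volume = fixed costs ÷ CM per unit = $2,270,200 ÷ $31.88 = 71,210.79, so 71,211 units.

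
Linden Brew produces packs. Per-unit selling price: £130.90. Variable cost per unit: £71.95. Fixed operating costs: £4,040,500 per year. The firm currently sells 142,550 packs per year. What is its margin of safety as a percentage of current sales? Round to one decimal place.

51.9%

Each unit contributes £130.90 − £71.95 = £58.95. Break-even units = £4,040,500 ÷ £58.95 = 68,541.14; break-even revenue = 68,541.14 × £130.90 = £8,972,034.78.
Current sales = 142,550 × £130.90 = £18,659,795.00.
Margin of safety = (£18,659,795.00 − £8,972,034.78) ÷ £18,659,795.00 = 51.9%.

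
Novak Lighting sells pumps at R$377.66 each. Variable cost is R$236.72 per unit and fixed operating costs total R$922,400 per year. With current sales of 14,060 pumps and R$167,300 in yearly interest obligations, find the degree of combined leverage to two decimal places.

Contribution at this volume is 14,060 × R$140.94 = R$1,981,616.40.
EBIT = R$1,981,616.40 − R$922,400 = R$1,059,216.40. Interest = R$167,300.00, so EBIT − I = R$891,916.40.
Degree of total leverage = total CM / (EBIT − interest) = R$1,981,616.40 / R$891,916.40 = 2.2218.

2.22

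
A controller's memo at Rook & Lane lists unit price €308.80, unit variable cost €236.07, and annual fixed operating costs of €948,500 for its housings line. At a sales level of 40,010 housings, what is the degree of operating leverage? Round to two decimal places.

Total contribution margin = 40,010 × €72.73 = €2,909,927.30.
Operating income = contribution − fixed costs = €2,909,927.30 − €948,500 = €1,961,427.30.
DOL = contribution ÷ EBIT = €2,909,927.30 ÷ €1,961,427.30 = 1.4836.

1.48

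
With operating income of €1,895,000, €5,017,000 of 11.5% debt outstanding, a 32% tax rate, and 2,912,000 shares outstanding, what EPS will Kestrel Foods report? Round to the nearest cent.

Interest = €576,955.00, so EBT = €1,895,000 − €576,955.00 = €1,318,045.00.
Net income = €1,318,045.00 × (1 − 0.32) = €896,270.60.
Per share: €896,270.60 / 2,912,000 shares = €0.31.

€0.31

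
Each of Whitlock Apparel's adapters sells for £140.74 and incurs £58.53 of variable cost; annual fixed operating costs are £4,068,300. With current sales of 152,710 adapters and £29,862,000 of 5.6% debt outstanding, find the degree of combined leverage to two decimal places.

Total contribution margin = 152,710 × £82.21 = £12,554,289.10.
EBIT = £12,554,289.10 − £4,068,300 = £8,485,989.10. Interest = £1,672,272.00, so EBIT − I = £6,813,717.10.
Degree of total leverage = total CM / (EBIT − interest) = £12,554,289.10 / £6,813,717.10 = 1.8425.

1.84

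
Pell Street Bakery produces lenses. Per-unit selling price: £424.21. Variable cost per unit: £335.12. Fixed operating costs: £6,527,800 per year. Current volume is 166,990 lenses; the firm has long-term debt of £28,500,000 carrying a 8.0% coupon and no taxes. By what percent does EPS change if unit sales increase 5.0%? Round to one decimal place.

Contribution at this volume is 166,990 × £89.09 = £14,877,139.10.
Subtracting fixed costs: EBIT = £14,877,139.10 − £6,527,800 = £8,349,339.10.
Interest = £2,280,000.00, so EBIT − I = £6,069,339.10.
DCL = total CM / (EBIT − I) = £14,877,139.10 / £6,069,339.10 = 2.4512.
%ΔEPS = DCL × %ΔSales = 2.4512 × +5.0% = +12.3%.

+12.3%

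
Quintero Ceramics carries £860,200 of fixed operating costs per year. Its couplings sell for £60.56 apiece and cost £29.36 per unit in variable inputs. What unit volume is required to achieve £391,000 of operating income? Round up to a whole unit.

Each unit contributes £60.56 − £29.36 = £31.20.
Need Q such that Q × £31.20 − £860,200 = £391,000, i.e. Q = £1,251,200 / £31.20 = 40,102.56 → 40,103.

40,103 couplings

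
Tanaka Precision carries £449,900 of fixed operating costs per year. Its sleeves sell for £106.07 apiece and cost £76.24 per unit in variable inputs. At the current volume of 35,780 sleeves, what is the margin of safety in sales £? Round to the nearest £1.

Each unit contributes £106.07 − £76.24 = £29.83. Break-even units = £449,900 ÷ £29.83 = 15,082.13; break-even revenue = 15,082.13 × £106.07 = £1,599,761.75.
Current sales = 35,780 × £106.07 = £3,795,184.60.
Margin of safety = £3,795,184.60 − £1,599,761.75 = £2,195,423.

£2,195,423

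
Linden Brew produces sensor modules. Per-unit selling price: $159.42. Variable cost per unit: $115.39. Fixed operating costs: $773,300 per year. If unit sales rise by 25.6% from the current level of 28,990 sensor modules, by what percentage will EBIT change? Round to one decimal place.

At 28,990 units, contribution = 28,990 × $44.03 = $1,276,429.70.
EBIT = $1,276,429.70 − $773,300 = $503,129.70.
DOL = contribution ÷ EBIT = $1,276,429.70 ÷ $503,129.70 = 2.5370.
So EBIT moves 2.5370 × (+25.6%) = +64.9%.

+64.9%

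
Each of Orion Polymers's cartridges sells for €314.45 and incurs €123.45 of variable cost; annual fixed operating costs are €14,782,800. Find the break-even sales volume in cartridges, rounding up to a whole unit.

Unit CM = price − variable cost = €314.45 − €123.45 = €191.00.
Break-even volume = fixed costs ÷ CM per unit = €14,782,800 ÷ €191.00 = 77,396.86, so 77,397 cartridges.

77,397 cartridges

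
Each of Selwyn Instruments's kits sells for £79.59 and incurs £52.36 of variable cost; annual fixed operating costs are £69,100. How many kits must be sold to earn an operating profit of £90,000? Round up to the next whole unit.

5,843 kits

Contribution margin per unit = £79.59 − £52.36 = £27.23.
Required volume = (fixed costs + target profit) ÷ CM = (£69,100 + £90,000) ÷ £27.23 = 5,842.82, so 5,843 kits.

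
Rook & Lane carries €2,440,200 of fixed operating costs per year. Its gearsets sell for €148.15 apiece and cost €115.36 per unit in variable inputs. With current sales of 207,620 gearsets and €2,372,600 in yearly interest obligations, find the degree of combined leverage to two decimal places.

At 207,620 units, contribution = 207,620 × €32.79 = €6,807,859.80.
Operating income = contribution − fixed costs = €6,807,859.80 − €2,440,200 = €4,367,659.80. Interest = €2,372,600.00.
DOL = €6,807,859.80 ÷ €4,367,659.80 = 1.5587; DFL = €4,367,659.80 ÷ €1,995,059.80 = 2.1892.
DCL = DOL × DFL = 1.5587 × 2.1892 = 3.4123.

3.41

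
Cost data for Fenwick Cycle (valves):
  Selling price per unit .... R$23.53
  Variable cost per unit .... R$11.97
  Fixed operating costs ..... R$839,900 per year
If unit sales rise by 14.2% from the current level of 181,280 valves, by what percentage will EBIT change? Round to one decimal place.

+23.7%

At 181,280 units, contribution = 181,280 × R$11.56 = R$2,095,596.80.
Operating income = contribution − fixed costs = R$2,095,596.80 − R$839,900 = R$1,255,696.80.
Degree of operating leverage = R$2,095,596.80 / R$1,255,696.80 = 1.6689.
Operating income changes by 1.6689 × +14.2% = +23.7%.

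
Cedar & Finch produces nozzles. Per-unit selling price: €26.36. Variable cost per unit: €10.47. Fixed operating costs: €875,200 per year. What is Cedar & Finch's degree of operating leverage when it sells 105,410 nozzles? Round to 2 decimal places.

2.09

Contribution at this volume is 105,410 × €15.89 = €1,674,964.90.
Subtracting fixed costs: EBIT = €1,674,964.90 − €875,200 = €799,764.90.
Degree of operating leverage = €1,674,964.90 / €799,764.90 = 2.0943.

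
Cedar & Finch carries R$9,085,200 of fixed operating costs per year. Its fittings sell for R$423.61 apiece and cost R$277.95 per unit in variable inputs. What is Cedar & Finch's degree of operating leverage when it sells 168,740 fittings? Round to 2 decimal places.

Total contribution margin = 168,740 × R$145.66 = R$24,578,668.40.
Operating income = contribution − fixed costs = R$24,578,668.40 − R$9,085,200 = R$15,493,468.40.
DOL = contribution ÷ EBIT = R$24,578,668.40 ÷ R$15,493,468.40 = 1.5864.

1.59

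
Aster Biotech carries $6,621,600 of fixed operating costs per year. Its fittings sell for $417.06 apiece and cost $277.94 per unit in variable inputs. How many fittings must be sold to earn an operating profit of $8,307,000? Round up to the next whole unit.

107,308 fittings

Unit CM = price − variable cost = $417.06 − $277.94 = $139.12.
Required volume = (fixed costs + target profit) ÷ CM = ($6,621,600 + $8,307,000) ÷ $139.12 = 107,307.36, so 107,308 fittings.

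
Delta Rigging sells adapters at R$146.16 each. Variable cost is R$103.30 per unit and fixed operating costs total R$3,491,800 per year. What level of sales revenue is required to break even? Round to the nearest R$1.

R$11,907,641

CM per unit = R$146.16 − R$103.30 = R$42.86; CM ratio = R$42.86 / R$146.16 = 0.2932.
Break-even revenue = fixed costs × price ÷ CM = R$3,491,800 × R$146.16 ÷ R$42.86 = R$11,907,641.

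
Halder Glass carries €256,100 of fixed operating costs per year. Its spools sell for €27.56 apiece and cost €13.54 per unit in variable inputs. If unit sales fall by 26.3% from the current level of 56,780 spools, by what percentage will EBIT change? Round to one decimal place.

At 56,780 units, contribution = 56,780 × €14.02 = €796,055.60.
Operating income = contribution − fixed costs = €796,055.60 − €256,100 = €539,955.60.
Degree of operating leverage = €796,055.60 / €539,955.60 = 1.4743.
Operating income changes by 1.4743 × -26.3% = -38.8%.

-38.8%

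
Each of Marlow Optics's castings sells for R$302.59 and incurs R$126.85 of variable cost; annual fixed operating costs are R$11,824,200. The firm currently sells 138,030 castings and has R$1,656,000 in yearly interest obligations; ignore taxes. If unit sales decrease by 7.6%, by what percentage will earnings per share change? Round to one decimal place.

-17.1%

At 138,030 units, contribution = 138,030 × R$175.74 = R$24,257,392.20.
Operating income = contribution − fixed costs = R$24,257,392.20 − R$11,824,200 = R$12,433,192.20.
After interest of R$1,656,000.00, pre-tax earnings = R$10,777,192.20.
Degree of combined leverage = contribution ÷ (EBIT − I) = R$24,257,392.20 ÷ R$10,777,192.20 = 2.2508.
%ΔEPS = DCL × %ΔSales = 2.2508 × -7.6% = -17.1%.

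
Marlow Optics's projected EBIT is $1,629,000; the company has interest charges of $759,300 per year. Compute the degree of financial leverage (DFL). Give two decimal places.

Interest = $759,300.00.
Degree of financial leverage = EBIT / (EBIT − interest) = $1,629,000 / $869,700.00 = 1.8731.

1.87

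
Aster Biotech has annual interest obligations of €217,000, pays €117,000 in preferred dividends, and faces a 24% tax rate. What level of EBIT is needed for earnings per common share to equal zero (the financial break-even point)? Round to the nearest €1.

€370,947

Preferred dividends are paid after tax, so their pre-tax equivalent is €117,000 ÷ (1 − 0.24) = €153,947.37.
EPS = 0 when EBIT covers interest plus the pre-tax preferred burden: €217,000 + €153,947.37 = €370,947.37.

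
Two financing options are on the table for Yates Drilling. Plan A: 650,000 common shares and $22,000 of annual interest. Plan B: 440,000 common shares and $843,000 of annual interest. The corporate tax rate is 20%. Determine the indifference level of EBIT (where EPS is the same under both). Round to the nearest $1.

Set EPS_A = EPS_B: (EBIT − $22,000)(1 − 0.20) ÷ 650,000 = (EBIT − $843,000)(1 − 0.20) ÷ 440,000.
Cancelling (1 − t) and cross-multiplying: 440,000·(EBIT − 22,000) = 650,000·(EBIT − 843,000).
EBIT × (650,000 − 440,000) = 843,000 × 650,000 − 22,000 × 440,000 = 538,270,000,000, so EBIT = 538,270,000,000 ÷ 210,000 = 2,563,190.48.

$2,563,190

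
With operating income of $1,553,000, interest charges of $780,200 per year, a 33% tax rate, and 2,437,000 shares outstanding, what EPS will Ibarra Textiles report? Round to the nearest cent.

Interest = $780,200.00, so EBT = $1,553,000 − $780,200.00 = $772,800.00.
Net income = $772,800.00 × (1 − 0.33) = $517,776.00.
Per share: $517,776.00 / 2,437,000 shares = $0.21.

$0.21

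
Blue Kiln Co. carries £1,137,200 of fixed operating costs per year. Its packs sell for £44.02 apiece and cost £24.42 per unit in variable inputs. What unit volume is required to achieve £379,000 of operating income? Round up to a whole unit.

Unit CM = price − variable cost = £44.02 − £24.42 = £19.60.
Required volume = (fixed costs + target profit) ÷ CM = (£1,137,200 + £379,000) ÷ £19.60 = 77,357.14, so 77,358 packs.

77,358 packs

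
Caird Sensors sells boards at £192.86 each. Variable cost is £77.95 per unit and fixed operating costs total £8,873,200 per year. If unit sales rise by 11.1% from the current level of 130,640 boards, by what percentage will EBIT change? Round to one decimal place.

+27.1%

Contribution at this volume is 130,640 × £114.91 = £15,011,842.40.
EBIT = £15,011,842.40 − £8,873,200 = £6,138,642.40.
So DOL = total CM / EBIT = £15,011,842.40 / £6,138,642.40 = 2.4455.
%ΔEBIT = DOL × %ΔSales = 2.4455 × +11.1% = +27.1%.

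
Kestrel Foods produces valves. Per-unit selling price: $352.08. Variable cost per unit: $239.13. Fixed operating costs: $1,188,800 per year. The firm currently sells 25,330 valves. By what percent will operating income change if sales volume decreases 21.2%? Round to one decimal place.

-36.3%

At 25,330 units, contribution = 25,330 × $112.95 = $2,861,023.50.
Subtracting fixed costs: EBIT = $2,861,023.50 − $1,188,800 = $1,672,223.50.
Degree of operating leverage = $2,861,023.50 / $1,672,223.50 = 1.7109.
So EBIT moves 1.7109 × (-21.2%) = -36.3%.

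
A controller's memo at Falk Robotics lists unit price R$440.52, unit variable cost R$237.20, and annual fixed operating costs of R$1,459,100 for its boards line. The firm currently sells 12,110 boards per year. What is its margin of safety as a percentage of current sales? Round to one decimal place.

40.7%

Each unit contributes R$440.52 − R$237.20 = R$203.32. Break-even units = R$1,459,100 ÷ R$203.32 = 7,176.37; break-even revenue = 7,176.37 × R$440.52 = R$3,161,335.49.
Actual sales revenue = 12,110 × R$440.52 = R$5,334,697.20.
Margin of safety = (R$5,334,697.20 − R$3,161,335.49) ÷ R$5,334,697.20 = 40.7%.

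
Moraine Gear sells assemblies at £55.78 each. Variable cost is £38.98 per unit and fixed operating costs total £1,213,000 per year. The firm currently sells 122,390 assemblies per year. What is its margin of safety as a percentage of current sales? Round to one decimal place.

Each unit contributes £55.78 − £38.98 = £16.80. Break-even units = £1,213,000 ÷ £16.80 = 72,202.38; break-even revenue = 72,202.38 × £55.78 = £4,027,448.81.
Current sales = 122,390 × £55.78 = £6,826,914.20.
Margin of safety = (£6,826,914.20 − £4,027,448.81) ÷ £6,826,914.20 = 41.0%.

41.0%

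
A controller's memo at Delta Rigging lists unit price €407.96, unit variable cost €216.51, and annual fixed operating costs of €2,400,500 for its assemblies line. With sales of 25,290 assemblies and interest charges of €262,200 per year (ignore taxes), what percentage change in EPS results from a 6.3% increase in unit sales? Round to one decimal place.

+14.0%

Contribution at this volume is 25,290 × €191.45 = €4,841,770.50.
Operating income = contribution − fixed costs = €4,841,770.50 − €2,400,500 = €2,441,270.50.
After interest of €262,200.00, pre-tax earnings = €2,179,070.50.
Degree of combined leverage = contribution ÷ (EBIT − I) = €4,841,770.50 ÷ €2,179,070.50 = 2.2219.
%ΔEPS = DCL × %ΔSales = 2.2219 × +6.3% = +14.0%.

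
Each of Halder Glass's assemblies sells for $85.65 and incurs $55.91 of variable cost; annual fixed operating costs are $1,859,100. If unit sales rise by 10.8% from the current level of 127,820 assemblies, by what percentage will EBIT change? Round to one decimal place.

Total contribution margin = 127,820 × $29.74 = $3,801,366.80.
Subtracting fixed costs: EBIT = $3,801,366.80 − $1,859,100 = $1,942,266.80.
Degree of operating leverage = $3,801,366.80 / $1,942,266.80 = 1.9572.
So EBIT moves 1.9572 × (+10.8%) = +21.1%.

+21.1%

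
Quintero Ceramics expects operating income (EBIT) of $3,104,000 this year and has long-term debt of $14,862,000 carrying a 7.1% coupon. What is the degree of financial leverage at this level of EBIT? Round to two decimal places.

Interest = $1,055,202.00.
DFL = EBIT ÷ (EBIT − I) = $3,104,000 ÷ ($3,104,000 − $1,055,202.00) = $3,104,000 ÷ $2,048,798.00 = 1.5150.

1.52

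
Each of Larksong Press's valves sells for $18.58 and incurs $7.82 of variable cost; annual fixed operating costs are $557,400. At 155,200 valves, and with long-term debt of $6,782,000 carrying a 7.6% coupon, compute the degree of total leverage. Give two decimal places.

2.80

At 155,200 units, contribution = 155,200 × $10.76 = $1,669,952.00.
Subtracting fixed costs: EBIT = $1,669,952.00 − $557,400 = $1,112,552.00. Interest = $515,432.00.
DOL = $1,669,952.00 ÷ $1,112,552.00 = 1.5010; DFL = $1,112,552.00 ÷ $597,120.00 = 1.8632.
Combined leverage = 1.5010 × 1.8632 = 2.7967.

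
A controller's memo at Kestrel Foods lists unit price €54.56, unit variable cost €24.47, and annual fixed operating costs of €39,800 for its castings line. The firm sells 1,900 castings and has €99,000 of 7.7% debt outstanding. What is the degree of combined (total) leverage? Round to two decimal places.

Total contribution margin = 1,900 × €30.09 = €57,171.00.
Subtracting fixed costs: EBIT = €57,171.00 − €39,800 = €17,371.00. Interest = €7,623.00.
DOL = €57,171.00 ÷ €17,371.00 = 3.2912; DFL = €17,371.00 ÷ €9,748.00 = 1.7820.
Combined leverage = 3.2912 × 1.7820 = 5.8649.

5.86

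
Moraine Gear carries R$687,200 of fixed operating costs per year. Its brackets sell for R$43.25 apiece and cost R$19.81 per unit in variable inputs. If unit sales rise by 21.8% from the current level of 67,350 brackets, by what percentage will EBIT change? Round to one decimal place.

+38.6%

At 67,350 units, contribution = 67,350 × R$23.44 = R$1,578,684.00.
EBIT = R$1,578,684.00 − R$687,200 = R$891,484.00.
So DOL = total CM / EBIT = R$1,578,684.00 / R$891,484.00 = 1.7708.
So EBIT moves 1.7708 × (+21.8%) = +38.6%.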